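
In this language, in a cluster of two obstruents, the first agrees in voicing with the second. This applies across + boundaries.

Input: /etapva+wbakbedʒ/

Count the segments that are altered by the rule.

2

/p/ before /v/ (voiced) → [b]
/k/ before /b/ (voiced) → [g]
2 segments change.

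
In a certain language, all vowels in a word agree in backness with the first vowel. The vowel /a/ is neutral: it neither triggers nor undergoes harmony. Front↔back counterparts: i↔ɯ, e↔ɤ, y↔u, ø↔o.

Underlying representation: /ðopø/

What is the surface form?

[ðopo]

/ø/ harmonizes with /o/ ([+back]) → [o]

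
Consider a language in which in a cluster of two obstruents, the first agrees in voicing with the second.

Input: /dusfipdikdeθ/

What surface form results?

/p/ before /d/ (voiced) → [b]
/k/ before /d/ (voiced) → [g]

[dusfibdigdeθ]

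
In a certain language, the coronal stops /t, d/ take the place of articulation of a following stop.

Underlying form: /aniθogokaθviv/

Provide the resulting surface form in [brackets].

no segment meets the rule's conditions; no change.

[aniθogokaθviv]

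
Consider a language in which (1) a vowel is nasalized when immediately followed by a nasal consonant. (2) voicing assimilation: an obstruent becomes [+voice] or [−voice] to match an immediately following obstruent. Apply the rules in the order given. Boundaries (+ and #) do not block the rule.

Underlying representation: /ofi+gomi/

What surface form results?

[ofi+gõmi]

Rule 1: /o/ before nasal /m/ → [õ]
After rule 1: ofi+gõmi
Rule 2: no segment meets the rule's conditions; no change.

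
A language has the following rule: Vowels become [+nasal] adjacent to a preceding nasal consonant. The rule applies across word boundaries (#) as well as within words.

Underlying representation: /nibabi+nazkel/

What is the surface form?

[nĩbabi+nãzkel]

/i/ after nasal /n/ → [ĩ]
/a/ after nasal /n/ → [ã]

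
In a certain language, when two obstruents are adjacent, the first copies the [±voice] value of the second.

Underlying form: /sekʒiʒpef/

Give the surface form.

/k/ before /ʒ/ (voiced) → [g]
/ʒ/ before /p/ (voiceless) → [ʃ]

[segʒiʃpef]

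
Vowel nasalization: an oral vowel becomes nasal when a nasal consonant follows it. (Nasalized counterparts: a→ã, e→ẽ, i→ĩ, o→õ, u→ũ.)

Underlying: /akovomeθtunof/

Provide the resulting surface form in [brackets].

[akovõmeθtũnof]

/o/ before nasal /m/ → [õ]
/u/ before nasal /n/ → [ũ]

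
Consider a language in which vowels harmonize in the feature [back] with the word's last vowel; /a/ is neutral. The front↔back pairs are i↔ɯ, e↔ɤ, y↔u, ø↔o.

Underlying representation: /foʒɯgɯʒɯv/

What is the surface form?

[foʒɯgɯʒɯv]

no segment meets the rule's conditions; no change.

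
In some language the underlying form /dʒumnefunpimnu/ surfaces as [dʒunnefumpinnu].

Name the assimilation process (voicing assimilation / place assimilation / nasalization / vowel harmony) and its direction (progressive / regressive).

/m/→[n] /n/→[m] /m/→[n].
Each target copies a feature from the following segment, so the direction is regressive.

place assimilation, regressive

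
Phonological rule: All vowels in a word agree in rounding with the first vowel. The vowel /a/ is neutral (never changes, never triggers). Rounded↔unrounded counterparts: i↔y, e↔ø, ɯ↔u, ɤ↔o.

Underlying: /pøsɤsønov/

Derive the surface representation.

[pøsosønov]

/ɤ/ harmonizes with /ø/ ([+round]) → [o]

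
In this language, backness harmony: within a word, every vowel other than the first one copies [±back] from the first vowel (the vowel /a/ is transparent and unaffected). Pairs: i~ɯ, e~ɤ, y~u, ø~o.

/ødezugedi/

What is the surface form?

[ødezygedi]

/u/ harmonizes with /ø/ ([-back]) → [y]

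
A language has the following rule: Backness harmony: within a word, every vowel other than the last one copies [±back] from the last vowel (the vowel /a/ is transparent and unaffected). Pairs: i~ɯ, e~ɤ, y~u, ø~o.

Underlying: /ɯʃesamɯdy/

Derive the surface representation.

/ɯ/ harmonizes with /y/ ([-back]) → [i]
/ɯ/ harmonizes with /y/ ([-back]) → [i]

[iʃesamidy]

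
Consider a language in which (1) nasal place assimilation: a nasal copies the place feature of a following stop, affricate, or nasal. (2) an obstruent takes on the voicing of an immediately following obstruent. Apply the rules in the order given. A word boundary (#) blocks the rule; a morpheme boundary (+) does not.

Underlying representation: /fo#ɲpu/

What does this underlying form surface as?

[fo#mpu]

Rule 1: /ɲ/ before /p/ (labial) → [m]
After rule 1: fo#mpu
Rule 2: no segment meets the rule's conditions; no change.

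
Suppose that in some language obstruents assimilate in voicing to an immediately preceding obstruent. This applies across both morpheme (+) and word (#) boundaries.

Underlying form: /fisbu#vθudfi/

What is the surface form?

/b/ after /s/ (voiceless) → [p]
/θ/ after /v/ (voiced) → [ð]
/f/ after /d/ (voiced) → [v]

[fispu#vðudvi]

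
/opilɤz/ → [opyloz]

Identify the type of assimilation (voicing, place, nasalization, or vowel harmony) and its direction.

vowel harmony, progressive

/i/→[y] /ɤ/→[o].
Vowels agree with the first vowel, so the harmony is progressive.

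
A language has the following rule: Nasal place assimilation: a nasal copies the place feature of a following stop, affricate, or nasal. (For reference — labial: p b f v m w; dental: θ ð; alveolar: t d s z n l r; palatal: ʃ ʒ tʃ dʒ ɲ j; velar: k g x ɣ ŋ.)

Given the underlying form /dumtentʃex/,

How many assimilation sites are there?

2

/m/ before /t/ (alveolar) → [n]
/n/ before /tʃ/ (palatal) → [ɲ]
2 segments change.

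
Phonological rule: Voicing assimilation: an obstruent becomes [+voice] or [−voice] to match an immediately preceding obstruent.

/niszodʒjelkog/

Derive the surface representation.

/z/ after /s/ (voiceless) → [s]

[nissodʒjelkog]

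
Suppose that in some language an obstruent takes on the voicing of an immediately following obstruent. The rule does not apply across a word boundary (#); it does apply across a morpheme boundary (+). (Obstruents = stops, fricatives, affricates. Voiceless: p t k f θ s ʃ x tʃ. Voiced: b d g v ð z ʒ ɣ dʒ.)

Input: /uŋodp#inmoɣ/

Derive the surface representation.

[uŋotp#inmoɣ]

/d/ before /p/ (voiceless) → [t]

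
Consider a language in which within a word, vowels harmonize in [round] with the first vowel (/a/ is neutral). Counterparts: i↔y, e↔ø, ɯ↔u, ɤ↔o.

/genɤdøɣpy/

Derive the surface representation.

[genɤdeɣpi]

/ø/ harmonizes with /e/ ([-round]) → [e]
/y/ harmonizes with /e/ ([-round]) → [i]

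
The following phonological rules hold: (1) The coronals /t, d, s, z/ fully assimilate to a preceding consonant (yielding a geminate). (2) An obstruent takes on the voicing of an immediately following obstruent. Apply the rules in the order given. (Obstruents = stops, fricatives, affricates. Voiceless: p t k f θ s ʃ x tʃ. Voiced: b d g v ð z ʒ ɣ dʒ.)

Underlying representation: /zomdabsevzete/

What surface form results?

[zommabbevvete]

Rule 1: /d/ after /m/ → [m] (total assimilation)
Rule 1: /s/ after /b/ → [b] (total assimilation)
Rule 1: /z/ after /v/ → [v] (total assimilation)
After rule 1: zommabbevvete
Rule 2: no segment meets the rule's conditions; no change.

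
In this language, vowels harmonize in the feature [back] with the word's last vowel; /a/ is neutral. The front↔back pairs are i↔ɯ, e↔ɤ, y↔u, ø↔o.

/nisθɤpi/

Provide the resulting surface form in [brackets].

[nisθepi]

/ɤ/ harmonizes with /i/ ([-back]) → [e]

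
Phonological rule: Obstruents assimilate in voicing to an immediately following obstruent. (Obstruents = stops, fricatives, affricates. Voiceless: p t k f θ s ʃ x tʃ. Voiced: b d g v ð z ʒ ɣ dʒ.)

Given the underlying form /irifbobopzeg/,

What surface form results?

/f/ before /b/ (voiced) → [v]
/p/ before /z/ (voiced) → [b]

[irivbobobzeg]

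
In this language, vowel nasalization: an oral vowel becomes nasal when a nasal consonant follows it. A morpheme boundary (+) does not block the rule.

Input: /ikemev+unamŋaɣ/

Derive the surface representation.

/e/ before nasal /m/ → [ẽ]
/u/ before nasal /n/ → [ũ]
/a/ before nasal /m/ → [ã]

[ikẽmev+ũnãmŋaɣ]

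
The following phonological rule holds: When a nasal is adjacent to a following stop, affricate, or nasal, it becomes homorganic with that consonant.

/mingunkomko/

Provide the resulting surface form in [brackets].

[miŋguŋkoŋko]

/n/ before /g/ (velar) → [ŋ]
/n/ before /k/ (velar) → [ŋ]
/m/ before /k/ (velar) → [ŋ]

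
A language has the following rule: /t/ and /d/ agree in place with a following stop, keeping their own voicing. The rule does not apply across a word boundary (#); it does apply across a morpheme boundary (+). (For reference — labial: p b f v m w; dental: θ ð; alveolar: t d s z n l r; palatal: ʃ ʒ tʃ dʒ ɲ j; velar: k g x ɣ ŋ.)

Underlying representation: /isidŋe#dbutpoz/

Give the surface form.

[isidŋe#bbuppoz]

/d/ before /b/ (labial) → [b]
/t/ before /p/ (labial) → [p]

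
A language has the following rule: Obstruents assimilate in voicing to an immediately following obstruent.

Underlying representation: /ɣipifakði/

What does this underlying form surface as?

/k/ before /ð/ (voiced) → [g]

[ɣipifagði]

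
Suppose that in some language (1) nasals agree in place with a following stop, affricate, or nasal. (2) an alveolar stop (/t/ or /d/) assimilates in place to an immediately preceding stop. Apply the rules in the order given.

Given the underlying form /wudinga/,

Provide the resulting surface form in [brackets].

Rule 1: /n/ before /g/ (velar) → [ŋ]
After rule 1: wudiŋga
Rule 2: no segment meets the rule's conditions; no change.

[wudiŋga]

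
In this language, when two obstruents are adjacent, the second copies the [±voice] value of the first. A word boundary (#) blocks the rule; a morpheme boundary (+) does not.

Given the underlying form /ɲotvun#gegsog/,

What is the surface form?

/v/ after /t/ (voiceless) → [f]
/s/ after /g/ (voiced) → [z]

[ɲotfun#gegzog]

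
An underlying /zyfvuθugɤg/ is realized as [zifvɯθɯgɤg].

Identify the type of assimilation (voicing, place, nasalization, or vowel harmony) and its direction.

vowel harmony, regressive

/y/→[i] /u/→[ɯ] /u/→[ɯ].
Vowels agree with the last vowel, so the harmony is regressive.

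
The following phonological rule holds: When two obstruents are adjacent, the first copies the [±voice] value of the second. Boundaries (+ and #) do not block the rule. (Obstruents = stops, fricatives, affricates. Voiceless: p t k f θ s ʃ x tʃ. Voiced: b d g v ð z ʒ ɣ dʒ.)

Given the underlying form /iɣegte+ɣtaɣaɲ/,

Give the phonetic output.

[iɣekte+xtaɣaɲ]

/g/ before /t/ (voiceless) → [k]
/ɣ/ before /t/ (voiceless) → [x]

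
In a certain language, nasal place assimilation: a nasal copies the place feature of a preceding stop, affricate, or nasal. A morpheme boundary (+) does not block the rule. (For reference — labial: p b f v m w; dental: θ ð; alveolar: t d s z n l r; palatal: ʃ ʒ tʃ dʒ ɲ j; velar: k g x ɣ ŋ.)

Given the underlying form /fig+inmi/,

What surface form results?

/m/ after /n/ (alveolar) → [n]

[fig+inni]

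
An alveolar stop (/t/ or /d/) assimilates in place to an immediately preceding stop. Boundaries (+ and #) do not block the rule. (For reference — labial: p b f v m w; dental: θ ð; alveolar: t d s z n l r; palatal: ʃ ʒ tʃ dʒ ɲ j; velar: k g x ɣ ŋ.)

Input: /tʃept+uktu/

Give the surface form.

[tʃepp+ukku]

/t/ after /p/ (labial) → [p]
/t/ after /k/ (velar) → [k]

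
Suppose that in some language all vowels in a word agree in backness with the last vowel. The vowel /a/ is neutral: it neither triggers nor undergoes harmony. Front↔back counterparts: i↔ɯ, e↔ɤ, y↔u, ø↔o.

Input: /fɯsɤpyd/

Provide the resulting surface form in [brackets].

/ɯ/ harmonizes with /y/ ([-back]) → [i]
/ɤ/ harmonizes with /y/ ([-back]) → [e]

[fisepyd]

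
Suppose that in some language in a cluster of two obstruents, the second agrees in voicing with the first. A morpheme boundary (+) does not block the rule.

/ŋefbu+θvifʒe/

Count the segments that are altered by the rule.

3

/b/ after /f/ (voiceless) → [p]
/v/ after /θ/ (voiceless) → [f]
/ʒ/ after /f/ (voiceless) → [ʃ]
3 segments change.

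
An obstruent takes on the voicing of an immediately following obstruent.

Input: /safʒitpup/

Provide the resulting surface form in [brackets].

/f/ before /ʒ/ (voiced) → [v]

[savʒitpup]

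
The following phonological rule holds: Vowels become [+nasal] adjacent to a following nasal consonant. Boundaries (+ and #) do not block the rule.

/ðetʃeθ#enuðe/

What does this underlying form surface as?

/e/ before nasal /n/ → [ẽ]

[ðetʃeθ#ẽnuðe]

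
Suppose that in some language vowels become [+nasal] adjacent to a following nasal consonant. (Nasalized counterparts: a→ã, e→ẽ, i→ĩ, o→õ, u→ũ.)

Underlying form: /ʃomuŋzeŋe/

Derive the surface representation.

/o/ before nasal /m/ → [õ]
/u/ before nasal /ŋ/ → [ũ]
/e/ before nasal /ŋ/ → [ẽ]

[ʃõmũŋzẽŋe]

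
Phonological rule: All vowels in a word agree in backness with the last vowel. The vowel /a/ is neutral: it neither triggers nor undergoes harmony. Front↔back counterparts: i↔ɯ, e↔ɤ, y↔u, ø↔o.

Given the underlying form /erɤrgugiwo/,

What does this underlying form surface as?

/e/ harmonizes with /o/ ([+back]) → [ɤ]
/i/ harmonizes with /o/ ([+back]) → [ɯ]

[ɤrɤrgugɯwo]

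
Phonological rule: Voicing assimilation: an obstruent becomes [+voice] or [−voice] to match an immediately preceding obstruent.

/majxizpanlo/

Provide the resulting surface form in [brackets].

/p/ after /z/ (voiced) → [b]

[majxizbanlo]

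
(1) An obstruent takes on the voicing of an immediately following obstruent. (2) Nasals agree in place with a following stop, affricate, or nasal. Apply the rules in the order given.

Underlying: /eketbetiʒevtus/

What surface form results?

Rule 1: /t/ before /b/ (voiced) → [d]
Rule 1: /v/ before /t/ (voiceless) → [f]
After rule 1: ekedbetiʒeftus
Rule 2: no segment meets the rule's conditions; no change.

[ekedbetiʒeftus]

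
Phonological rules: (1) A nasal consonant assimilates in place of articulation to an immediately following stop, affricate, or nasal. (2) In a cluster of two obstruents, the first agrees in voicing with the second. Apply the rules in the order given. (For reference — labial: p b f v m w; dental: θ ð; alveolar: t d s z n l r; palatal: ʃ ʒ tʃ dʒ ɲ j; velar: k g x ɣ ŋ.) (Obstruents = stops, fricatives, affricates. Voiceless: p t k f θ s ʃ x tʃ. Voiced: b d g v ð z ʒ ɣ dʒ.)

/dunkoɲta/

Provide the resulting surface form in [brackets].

Rule 1: /n/ before /k/ (velar) → [ŋ]
Rule 1: /ɲ/ before /t/ (alveolar) → [n]
After rule 1: duŋkonta
Rule 2: no segment meets the rule's conditions; no change.

[duŋkonta]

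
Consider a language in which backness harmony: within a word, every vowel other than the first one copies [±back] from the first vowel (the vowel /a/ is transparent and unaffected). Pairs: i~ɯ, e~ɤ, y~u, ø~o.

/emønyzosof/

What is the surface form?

[emønyzøsøf]

/o/ harmonizes with /e/ ([-back]) → [ø]
/o/ harmonizes with /e/ ([-back]) → [ø]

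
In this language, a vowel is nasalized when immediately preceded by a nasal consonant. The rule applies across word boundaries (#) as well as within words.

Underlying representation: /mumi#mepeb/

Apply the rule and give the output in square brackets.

/u/ after nasal /m/ → [ũ]
/i/ after nasal /m/ → [ĩ]
/e/ after nasal /m/ → [ẽ]

[mũmĩ#mẽpeb]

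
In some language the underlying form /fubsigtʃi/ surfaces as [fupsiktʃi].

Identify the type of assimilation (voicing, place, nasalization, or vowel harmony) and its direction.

/b/→[p] /g/→[k].
Each target copies a feature from the following segment, so the direction is regressive.

voicing assimilation, regressive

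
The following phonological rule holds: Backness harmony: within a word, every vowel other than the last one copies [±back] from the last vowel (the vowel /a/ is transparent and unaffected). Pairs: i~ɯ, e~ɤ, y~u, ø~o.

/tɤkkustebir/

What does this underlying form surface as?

/ɤ/ harmonizes with /i/ ([-back]) → [e]
/u/ harmonizes with /i/ ([-back]) → [y]

[tekkystebir]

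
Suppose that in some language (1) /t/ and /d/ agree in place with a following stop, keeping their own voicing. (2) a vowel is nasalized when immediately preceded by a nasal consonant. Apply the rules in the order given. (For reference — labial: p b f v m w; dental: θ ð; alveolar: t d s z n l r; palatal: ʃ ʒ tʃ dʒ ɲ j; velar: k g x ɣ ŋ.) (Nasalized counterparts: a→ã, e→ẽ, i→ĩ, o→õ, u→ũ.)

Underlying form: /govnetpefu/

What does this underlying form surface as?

Rule 1: /t/ before /p/ (labial) → [p]
After rule 1: govneppefu
Rule 2: /e/ after nasal /n/ → [ẽ]

[govnẽppefu]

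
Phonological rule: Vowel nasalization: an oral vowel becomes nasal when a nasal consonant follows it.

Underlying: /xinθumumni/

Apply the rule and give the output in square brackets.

[xĩnθũmũmni]

/i/ before nasal /n/ → [ĩ]
/u/ before nasal /m/ → [ũ]
/u/ before nasal /m/ → [ũ]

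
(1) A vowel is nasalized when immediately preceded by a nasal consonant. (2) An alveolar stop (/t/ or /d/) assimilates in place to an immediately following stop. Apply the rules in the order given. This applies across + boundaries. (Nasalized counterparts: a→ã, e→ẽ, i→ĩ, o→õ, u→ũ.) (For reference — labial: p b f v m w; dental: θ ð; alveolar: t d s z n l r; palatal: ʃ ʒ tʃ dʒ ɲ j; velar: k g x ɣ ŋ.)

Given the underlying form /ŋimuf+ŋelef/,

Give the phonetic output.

Rule 1: /i/ after nasal /ŋ/ → [ĩ]
Rule 1: /u/ after nasal /m/ → [ũ]
Rule 1: /e/ after nasal /ŋ/ → [ẽ]
After rule 1: ŋĩmũf+ŋẽlef
Rule 2: no segment meets the rule's conditions; no change.

[ŋĩmũf+ŋẽlef]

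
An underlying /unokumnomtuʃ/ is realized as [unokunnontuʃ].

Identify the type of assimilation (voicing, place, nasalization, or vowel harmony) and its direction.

place assimilation, regressive

/m/→[n] /m/→[n].
Each target copies a feature from the following segment, so the direction is regressive.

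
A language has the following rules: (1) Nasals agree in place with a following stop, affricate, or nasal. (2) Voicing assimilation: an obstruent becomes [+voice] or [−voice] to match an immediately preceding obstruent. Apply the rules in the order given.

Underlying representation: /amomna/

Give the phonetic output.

[amonna]

Rule 1: /m/ before /n/ (alveolar) → [n]
After rule 1: amonna
Rule 2: no segment meets the rule's conditions; no change.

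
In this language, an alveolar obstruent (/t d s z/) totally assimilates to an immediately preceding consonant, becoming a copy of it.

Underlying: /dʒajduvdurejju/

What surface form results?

/d/ after /j/ → [j] (total assimilation)
/d/ after /v/ → [v] (total assimilation)

[dʒajjuvvurejju]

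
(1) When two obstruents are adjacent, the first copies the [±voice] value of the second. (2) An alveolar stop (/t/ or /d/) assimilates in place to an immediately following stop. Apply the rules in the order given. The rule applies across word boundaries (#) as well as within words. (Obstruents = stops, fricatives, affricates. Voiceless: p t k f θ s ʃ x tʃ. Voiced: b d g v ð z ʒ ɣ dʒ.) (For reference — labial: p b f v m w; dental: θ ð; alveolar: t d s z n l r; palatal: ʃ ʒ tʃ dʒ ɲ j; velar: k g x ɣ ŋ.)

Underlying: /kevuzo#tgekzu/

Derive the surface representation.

[kevuzo#ggegzu]

Rule 1: /t/ before /g/ (voiced) → [d]
Rule 1: /k/ before /z/ (voiced) → [g]
After rule 1: kevuzo#dgegzu
Rule 2: /d/ before /g/ (velar) → [g]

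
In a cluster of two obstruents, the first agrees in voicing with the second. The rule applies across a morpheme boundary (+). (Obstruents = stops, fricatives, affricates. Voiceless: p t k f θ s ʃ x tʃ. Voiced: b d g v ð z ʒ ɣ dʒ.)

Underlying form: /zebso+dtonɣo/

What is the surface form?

/b/ before /s/ (voiceless) → [p]
/d/ before /t/ (voiceless) → [t]

[zepso+ttonɣo]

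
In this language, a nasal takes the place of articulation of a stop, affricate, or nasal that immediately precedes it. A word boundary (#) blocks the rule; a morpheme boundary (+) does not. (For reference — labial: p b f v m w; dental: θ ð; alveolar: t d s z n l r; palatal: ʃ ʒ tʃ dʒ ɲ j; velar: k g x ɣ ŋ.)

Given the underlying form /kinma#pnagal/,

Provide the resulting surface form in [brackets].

/m/ after /n/ (alveolar) → [n]
/n/ after /p/ (labial) → [m]

[kinna#pmagal]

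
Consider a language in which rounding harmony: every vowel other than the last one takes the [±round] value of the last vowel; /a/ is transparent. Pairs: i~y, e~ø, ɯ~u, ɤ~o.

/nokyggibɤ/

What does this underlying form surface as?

/o/ harmonizes with /ɤ/ ([-round]) → [ɤ]
/y/ harmonizes with /ɤ/ ([-round]) → [i]

[nɤkiggibɤ]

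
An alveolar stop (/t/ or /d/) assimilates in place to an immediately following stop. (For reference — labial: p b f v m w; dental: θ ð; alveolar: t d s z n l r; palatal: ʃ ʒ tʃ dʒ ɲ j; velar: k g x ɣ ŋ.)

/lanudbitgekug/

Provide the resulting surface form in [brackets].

[lanubbikgekug]

/d/ before /b/ (labial) → [b]
/t/ before /g/ (velar) → [k]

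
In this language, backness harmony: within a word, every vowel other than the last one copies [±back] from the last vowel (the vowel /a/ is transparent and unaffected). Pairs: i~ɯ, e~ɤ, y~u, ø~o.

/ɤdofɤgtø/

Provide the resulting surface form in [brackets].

[edøfegtø]

/ɤ/ harmonizes with /ø/ ([-back]) → [e]
/o/ harmonizes with /ø/ ([-back]) → [ø]
/ɤ/ harmonizes with /ø/ ([-back]) → [e]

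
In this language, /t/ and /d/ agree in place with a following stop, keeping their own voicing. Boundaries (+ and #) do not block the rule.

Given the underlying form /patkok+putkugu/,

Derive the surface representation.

/t/ before /k/ (velar) → [k]
/t/ before /k/ (velar) → [k]

[pakkok+pukkugu]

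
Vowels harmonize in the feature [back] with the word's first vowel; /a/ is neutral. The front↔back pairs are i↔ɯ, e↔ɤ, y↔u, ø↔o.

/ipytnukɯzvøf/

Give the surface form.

/u/ harmonizes with /i/ ([-back]) → [y]
/ɯ/ harmonizes with /i/ ([-back]) → [i]

[ipytnykizvøf]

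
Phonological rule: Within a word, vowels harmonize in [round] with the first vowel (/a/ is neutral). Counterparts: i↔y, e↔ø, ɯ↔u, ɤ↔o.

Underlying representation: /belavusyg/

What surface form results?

[belavɯsig]

/u/ harmonizes with /e/ ([-round]) → [ɯ]
/y/ harmonizes with /e/ ([-round]) → [i]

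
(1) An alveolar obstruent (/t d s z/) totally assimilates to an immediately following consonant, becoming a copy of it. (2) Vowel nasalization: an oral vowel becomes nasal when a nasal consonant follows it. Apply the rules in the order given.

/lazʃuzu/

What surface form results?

[laʃʃuzu]

Rule 1: /z/ before /ʃ/ → [ʃ] (total assimilation)
After rule 1: laʃʃuzu
Rule 2: no segment meets the rule's conditions; no change.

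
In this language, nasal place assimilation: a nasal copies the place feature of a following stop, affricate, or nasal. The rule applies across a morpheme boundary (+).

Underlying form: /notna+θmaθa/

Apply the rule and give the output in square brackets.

no segment meets the rule's conditions; no change.

[notna+θmaθa]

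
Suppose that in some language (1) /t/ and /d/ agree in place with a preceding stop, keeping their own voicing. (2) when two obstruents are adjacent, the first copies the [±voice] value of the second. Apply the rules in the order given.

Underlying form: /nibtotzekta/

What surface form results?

[nippodzekka]

Rule 1: /t/ after /b/ (labial) → [p]
Rule 1: /t/ after /k/ (velar) → [k]
After rule 1: nibpotzekka
Rule 2: /b/ before /p/ (voiceless) → [p]
Rule 2: /t/ before /z/ (voiced) → [d]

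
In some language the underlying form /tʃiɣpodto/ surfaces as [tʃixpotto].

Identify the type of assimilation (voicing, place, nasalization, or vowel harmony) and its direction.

/ɣ/→[x] /d/→[t].
Each target copies a feature from the following segment, so the direction is regressive.

voicing assimilation, regressive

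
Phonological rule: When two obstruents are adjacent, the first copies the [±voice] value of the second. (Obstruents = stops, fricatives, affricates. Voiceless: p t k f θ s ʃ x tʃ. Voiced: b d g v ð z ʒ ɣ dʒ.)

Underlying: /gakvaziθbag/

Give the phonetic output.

[gagvaziðbag]

/k/ before /v/ (voiced) → [g]
/θ/ before /b/ (voiced) → [ð]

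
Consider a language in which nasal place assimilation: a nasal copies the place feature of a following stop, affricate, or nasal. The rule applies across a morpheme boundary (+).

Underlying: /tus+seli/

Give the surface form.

no segment meets the rule's conditions; no change.

[tus+seli]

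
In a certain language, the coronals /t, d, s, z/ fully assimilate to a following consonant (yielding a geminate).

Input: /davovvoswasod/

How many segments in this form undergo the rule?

1

/s/ before /w/ → [w] (total assimilation)
1 segment changes.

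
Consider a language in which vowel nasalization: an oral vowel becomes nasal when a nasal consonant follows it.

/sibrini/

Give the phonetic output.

/i/ before nasal /n/ → [ĩ]

[sibrĩni]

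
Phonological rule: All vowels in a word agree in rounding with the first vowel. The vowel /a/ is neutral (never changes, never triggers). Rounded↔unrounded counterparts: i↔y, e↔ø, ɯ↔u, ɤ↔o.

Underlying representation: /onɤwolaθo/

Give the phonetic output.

/ɤ/ harmonizes with /o/ ([+round]) → [o]

[onowolaθo]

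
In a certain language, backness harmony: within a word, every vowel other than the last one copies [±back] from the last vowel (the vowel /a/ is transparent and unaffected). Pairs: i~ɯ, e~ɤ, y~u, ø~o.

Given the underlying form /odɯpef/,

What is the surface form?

[ødipef]

/o/ harmonizes with /e/ ([-back]) → [ø]
/ɯ/ harmonizes with /e/ ([-back]) → [i]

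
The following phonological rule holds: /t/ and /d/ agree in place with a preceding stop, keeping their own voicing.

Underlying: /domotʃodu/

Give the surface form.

no segment meets the rule's conditions; no change.

[domotʃodu]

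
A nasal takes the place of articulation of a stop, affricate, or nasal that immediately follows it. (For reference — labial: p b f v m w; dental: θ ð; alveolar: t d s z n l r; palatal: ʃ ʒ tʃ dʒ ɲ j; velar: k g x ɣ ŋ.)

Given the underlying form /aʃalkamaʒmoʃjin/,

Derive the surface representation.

no segment meets the rule's conditions; no change.

[aʃalkamaʒmoʃjin]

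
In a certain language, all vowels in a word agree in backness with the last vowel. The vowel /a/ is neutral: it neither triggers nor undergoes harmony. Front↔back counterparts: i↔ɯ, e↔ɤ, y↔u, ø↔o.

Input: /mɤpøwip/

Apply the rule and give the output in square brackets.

/ɤ/ harmonizes with /i/ ([-back]) → [e]

[mepøwip]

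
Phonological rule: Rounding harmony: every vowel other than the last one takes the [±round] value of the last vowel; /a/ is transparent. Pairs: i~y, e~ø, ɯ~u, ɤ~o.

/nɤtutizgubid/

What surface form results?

/u/ harmonizes with /i/ ([-round]) → [ɯ]
/u/ harmonizes with /i/ ([-round]) → [ɯ]

[nɤtɯtizgɯbid]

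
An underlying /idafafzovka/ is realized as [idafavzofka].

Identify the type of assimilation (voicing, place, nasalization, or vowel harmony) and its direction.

voicing assimilation, regressive

/f/→[v] /v/→[f].
Each target copies a feature from the following segment, so the direction is regressive.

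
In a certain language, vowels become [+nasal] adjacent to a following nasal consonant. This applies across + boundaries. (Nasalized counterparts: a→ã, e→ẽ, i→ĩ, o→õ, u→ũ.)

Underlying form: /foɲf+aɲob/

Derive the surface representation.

/o/ before nasal /ɲ/ → [õ]
/a/ before nasal /ɲ/ → [ã]

[fõɲf+ãɲob]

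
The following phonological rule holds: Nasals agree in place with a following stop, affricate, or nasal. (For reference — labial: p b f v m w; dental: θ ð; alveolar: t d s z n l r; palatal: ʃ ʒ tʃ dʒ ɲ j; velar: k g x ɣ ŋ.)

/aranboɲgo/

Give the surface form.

/n/ before /b/ (labial) → [m]
/ɲ/ before /g/ (velar) → [ŋ]

[aramboŋgo]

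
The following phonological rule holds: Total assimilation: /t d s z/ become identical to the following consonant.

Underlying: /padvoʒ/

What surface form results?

[pavvoʒ]

/d/ before /v/ → [v] (total assimilation)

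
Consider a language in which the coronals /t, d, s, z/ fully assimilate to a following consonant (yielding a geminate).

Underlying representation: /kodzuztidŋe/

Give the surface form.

/d/ before /z/ → [z] (total assimilation)
/z/ before /t/ → [t] (total assimilation)
/d/ before /ŋ/ → [ŋ] (total assimilation)

[kozzuttiŋŋe]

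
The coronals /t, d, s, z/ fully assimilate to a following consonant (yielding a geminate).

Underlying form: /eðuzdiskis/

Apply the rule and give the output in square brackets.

[eðuddikkis]

/z/ before /d/ → [d] (total assimilation)
/s/ before /k/ → [k] (total assimilation)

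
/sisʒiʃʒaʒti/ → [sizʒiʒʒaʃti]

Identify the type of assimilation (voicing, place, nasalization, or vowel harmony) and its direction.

voicing assimilation, regressive

/s/→[z] /ʃ/→[ʒ] /ʒ/→[ʃ].
Each target copies a feature from the following segment, so the direction is regressive.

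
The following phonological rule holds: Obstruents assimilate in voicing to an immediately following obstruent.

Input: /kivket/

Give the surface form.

/v/ before /k/ (voiceless) → [f]

[kifket]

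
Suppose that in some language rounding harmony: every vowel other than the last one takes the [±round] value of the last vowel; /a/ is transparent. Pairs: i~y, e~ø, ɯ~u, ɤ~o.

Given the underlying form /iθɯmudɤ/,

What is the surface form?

[iθɯmɯdɤ]

/u/ harmonizes with /ɤ/ ([-round]) → [ɯ]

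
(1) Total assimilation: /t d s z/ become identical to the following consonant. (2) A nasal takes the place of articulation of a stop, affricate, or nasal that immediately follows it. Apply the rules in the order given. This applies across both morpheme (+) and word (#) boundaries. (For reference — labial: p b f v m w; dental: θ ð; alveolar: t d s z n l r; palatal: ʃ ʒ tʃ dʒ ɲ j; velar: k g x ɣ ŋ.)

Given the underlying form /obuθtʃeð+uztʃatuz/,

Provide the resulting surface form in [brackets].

Rule 1: /z/ before /tʃ/ → [tʃ] (total assimilation)
After rule 1: obuθtʃeð+utʃtʃatuz
Rule 2: no segment meets the rule's conditions; no change.

[obuθtʃeð+utʃtʃatuz]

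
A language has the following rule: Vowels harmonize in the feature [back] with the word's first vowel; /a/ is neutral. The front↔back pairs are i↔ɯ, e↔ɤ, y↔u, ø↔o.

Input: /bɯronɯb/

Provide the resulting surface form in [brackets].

[bɯronɯb]

no segment meets the rule's conditions; no change.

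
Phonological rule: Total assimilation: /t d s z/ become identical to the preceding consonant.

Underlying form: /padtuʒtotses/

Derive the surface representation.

[padduʒʒottes]

/t/ after /d/ → [d] (total assimilation)
/t/ after /ʒ/ → [ʒ] (total assimilation)
/s/ after /t/ → [t] (total assimilation)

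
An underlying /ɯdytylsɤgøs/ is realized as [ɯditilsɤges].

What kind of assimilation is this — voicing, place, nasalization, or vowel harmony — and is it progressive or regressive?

vowel harmony, progressive

/y/→[i] /y/→[i] /ø/→[e].
Vowels agree with the first vowel, so the harmony is progressive.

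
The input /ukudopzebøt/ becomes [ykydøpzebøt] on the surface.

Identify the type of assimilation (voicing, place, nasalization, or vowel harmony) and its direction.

/u/→[y] /u/→[y] /o/→[ø].
Vowels agree with the last vowel, so the harmony is regressive.

vowel harmony, regressive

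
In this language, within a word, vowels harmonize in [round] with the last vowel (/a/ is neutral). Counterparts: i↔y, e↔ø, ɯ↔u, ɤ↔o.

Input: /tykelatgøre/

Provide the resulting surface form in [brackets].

[tikelatgere]

/y/ harmonizes with /e/ ([-round]) → [i]
/ø/ harmonizes with /e/ ([-round]) → [e]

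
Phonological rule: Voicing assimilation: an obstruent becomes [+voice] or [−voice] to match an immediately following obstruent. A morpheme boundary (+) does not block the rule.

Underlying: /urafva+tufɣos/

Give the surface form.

[uravva+tuvɣos]

/f/ before /v/ (voiced) → [v]
/f/ before /ɣ/ (voiced) → [v]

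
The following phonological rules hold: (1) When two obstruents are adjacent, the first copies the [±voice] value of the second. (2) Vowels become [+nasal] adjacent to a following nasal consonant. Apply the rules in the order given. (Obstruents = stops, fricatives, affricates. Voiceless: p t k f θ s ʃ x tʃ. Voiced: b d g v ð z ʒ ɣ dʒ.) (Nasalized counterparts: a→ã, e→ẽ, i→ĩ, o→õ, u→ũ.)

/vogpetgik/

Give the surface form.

Rule 1: /g/ before /p/ (voiceless) → [k]
Rule 1: /t/ before /g/ (voiced) → [d]
After rule 1: vokpedgik
Rule 2: no segment meets the rule's conditions; no change.

[vokpedgik]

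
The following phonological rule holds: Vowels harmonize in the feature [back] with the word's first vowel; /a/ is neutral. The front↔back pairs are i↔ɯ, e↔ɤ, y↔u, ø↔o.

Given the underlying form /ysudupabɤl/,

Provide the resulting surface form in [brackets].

[ysydypabel]

/u/ harmonizes with /y/ ([-back]) → [y]
/u/ harmonizes with /y/ ([-back]) → [y]
/ɤ/ harmonizes with /y/ ([-back]) → [e]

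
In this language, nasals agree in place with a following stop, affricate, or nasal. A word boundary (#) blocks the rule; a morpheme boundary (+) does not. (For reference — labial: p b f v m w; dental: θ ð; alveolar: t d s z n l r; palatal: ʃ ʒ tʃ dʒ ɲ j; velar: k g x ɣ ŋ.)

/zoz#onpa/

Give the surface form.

[zoz#ompa]

/n/ before /p/ (labial) → [m]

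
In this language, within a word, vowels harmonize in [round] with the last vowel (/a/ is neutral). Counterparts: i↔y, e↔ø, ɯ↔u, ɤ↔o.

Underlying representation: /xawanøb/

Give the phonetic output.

[xawanøb]

no segment meets the rule's conditions; no change.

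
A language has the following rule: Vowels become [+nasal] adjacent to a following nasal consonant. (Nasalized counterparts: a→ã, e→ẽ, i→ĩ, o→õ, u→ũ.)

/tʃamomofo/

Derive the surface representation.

/a/ before nasal /m/ → [ã]
/o/ before nasal /m/ → [õ]

[tʃãmõmofo]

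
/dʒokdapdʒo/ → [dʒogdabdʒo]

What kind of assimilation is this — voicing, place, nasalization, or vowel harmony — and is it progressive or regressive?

/k/→[g] /p/→[b].
Each target copies a feature from the following segment, so the direction is regressive.

voicing assimilation, regressive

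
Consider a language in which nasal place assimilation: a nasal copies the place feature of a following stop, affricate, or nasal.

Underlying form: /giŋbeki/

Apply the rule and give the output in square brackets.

[gimbeki]

/ŋ/ before /b/ (labial) → [m]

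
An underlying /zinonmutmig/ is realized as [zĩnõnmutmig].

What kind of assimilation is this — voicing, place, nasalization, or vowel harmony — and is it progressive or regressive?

nasalization, regressive

/i/→[ĩ] /o/→[õ].
Each target copies a feature from the following segment, so the direction is regressive.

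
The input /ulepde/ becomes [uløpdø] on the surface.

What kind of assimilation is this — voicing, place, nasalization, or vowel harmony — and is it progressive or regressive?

/e/→[ø] /e/→[ø].
Vowels agree with the first vowel, so the harmony is progressive.

vowel harmony, progressive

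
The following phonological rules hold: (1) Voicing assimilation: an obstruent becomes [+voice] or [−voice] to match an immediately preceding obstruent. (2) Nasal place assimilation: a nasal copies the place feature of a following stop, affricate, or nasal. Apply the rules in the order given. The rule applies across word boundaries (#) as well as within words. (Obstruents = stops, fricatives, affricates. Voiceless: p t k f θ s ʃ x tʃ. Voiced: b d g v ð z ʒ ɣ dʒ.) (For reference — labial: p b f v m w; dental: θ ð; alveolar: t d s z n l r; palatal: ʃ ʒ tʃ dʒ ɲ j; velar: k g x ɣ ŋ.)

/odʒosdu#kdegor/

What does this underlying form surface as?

Rule 1: /d/ after /s/ (voiceless) → [t]
Rule 1: /d/ after /k/ (voiceless) → [t]
After rule 1: odʒostu#ktegor
Rule 2: no segment meets the rule's conditions; no change.

[odʒostu#ktegor]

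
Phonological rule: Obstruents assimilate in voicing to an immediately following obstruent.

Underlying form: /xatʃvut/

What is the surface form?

/tʃ/ before /v/ (voiced) → [dʒ]

[xadʒvut]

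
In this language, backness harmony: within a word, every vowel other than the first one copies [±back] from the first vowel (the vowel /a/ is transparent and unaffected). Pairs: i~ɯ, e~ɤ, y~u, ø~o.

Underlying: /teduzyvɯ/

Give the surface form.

/u/ harmonizes with /e/ ([-back]) → [y]
/ɯ/ harmonizes with /e/ ([-back]) → [i]

[tedyzyvi]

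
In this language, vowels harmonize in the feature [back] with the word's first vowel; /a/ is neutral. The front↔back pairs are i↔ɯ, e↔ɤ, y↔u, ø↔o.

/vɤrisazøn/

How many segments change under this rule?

/i/ harmonizes with /ɤ/ ([+back]) → [ɯ]
/ø/ harmonizes with /ɤ/ ([+back]) → [o]
2 segments change.

2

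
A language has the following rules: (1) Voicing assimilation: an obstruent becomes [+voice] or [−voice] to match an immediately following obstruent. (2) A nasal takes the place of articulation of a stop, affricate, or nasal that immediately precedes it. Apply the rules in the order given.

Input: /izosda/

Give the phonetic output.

[izozda]

Rule 1: /s/ before /d/ (voiced) → [z]
After rule 1: izozda
Rule 2: no segment meets the rule's conditions; no change.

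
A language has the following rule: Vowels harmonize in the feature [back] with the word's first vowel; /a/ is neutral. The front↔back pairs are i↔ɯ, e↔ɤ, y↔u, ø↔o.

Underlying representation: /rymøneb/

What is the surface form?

[rymøneb]

no segment meets the rule's conditions; no change.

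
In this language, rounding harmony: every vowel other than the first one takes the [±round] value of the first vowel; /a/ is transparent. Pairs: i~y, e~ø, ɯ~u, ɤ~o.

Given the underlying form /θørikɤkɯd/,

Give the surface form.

[θørykokud]

/i/ harmonizes with /ø/ ([+round]) → [y]
/ɤ/ harmonizes with /ø/ ([+round]) → [o]
/ɯ/ harmonizes with /ø/ ([+round]) → [u]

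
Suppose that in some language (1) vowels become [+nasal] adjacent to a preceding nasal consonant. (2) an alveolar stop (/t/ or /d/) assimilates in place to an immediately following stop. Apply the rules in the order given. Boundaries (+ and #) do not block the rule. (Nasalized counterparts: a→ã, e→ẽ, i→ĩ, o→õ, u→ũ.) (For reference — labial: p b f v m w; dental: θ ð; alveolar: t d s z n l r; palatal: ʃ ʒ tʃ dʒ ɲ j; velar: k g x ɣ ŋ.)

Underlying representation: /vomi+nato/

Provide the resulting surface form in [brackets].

Rule 1: /i/ after nasal /m/ → [ĩ]
Rule 1: /a/ after nasal /n/ → [ã]
After rule 1: vomĩ+nãto
Rule 2: no segment meets the rule's conditions; no change.

[vomĩ+nãto]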